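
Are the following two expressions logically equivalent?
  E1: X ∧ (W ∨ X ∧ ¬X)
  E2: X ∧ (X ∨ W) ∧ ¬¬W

E1: X ∧ (W ∨ X ∧ ¬X)
    = X ∧ W   (complement / identity)
E2: X ∧ (X ∨ W) ∧ ¬¬W
    = X ∧ ¬¬W   (absorption)
    = X ∧ W   (double negation)
Both reduce to X ∧ W, so they are equivalent.

Yes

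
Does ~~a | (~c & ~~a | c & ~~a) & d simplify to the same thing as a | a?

Yes

E1: ~~a | (~c & ~~a | c & ~~a) & d
    = ~~a | ~~a & d   — distribution
    = ~~a   — absorption
    = a   — double negation
E2: a | a
    = a   — idempotence
Both reduce to a, so they are equivalent.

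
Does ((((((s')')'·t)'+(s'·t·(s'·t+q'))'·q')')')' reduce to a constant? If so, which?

((((((s')')'·t)'+(s'·t·(s'·t+q'))'·q')')')'
= ((((((s')')'·t)'+(s'·t)'·q')')')'   (absorption)
= ((((s'·t)'+(s'·t)'·q')')')'   (double negation)
= ((((s'·t)')')')'   (absorption)
= ((s'·t)')'   (double negation)
= s'·t   (double negation)
This depends on s, t, so it is not a constant.

no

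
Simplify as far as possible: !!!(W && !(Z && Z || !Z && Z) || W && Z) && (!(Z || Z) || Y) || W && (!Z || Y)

!!!(W && !(Z && Z || !Z && Z) || W && Z) && (!(Z || Z) || Y) || W && (!Z || Y)
= !!!(W && !(Z && Z || !Z && Z) || W && Z) && (!Z || Y) || W && (!Z || Y)
= !(W && !(Z && Z || !Z && Z) || W && Z) && (!Z || Y) || W && (!Z || Y)
= !(W && !Z || W && Z) && (!Z || Y) || W && (!Z || Y)
= !W && (!Z || Y) || W && (!Z || Y)
= !Z || Y

!Z || Y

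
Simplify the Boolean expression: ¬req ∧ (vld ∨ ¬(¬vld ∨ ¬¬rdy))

¬req ∧ (vld ∨ ¬(¬vld ∨ ¬¬rdy))
= ¬req ∧ (vld ∨ vld ∧ ¬rdy)   — De Morgan
= ¬req ∧ vld   — absorption

¬req ∧ vld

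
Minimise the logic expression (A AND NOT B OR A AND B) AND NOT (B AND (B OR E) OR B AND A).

A AND NOT B

(A AND NOT B OR A AND B) AND NOT (B AND (B OR E) OR B AND A)
= (A AND NOT B OR A AND B) AND NOT (B OR B AND A)   [absorption]
= A AND (NOT B OR B) AND NOT (B OR B AND A)   [distribution]
= A AND NOT (B OR B AND A)   [complement / identity]
= A AND NOT B   [absorption]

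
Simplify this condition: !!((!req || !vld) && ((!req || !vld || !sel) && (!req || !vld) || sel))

!req || !vld

!!((!req || !vld) && ((!req || !vld || !sel) && (!req || !vld) || sel))
= !!((!req || !vld) && (!req || !vld || sel))   [absorption]
= !!(!req || !vld)   [absorption]
= !req || !vld   [double negation]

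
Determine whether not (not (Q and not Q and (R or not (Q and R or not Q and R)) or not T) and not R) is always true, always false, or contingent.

contingent

not (not (Q and not Q and (R or not (Q and R or not Q and R)) or not T) and not R)
= not (not (Q and not Q and (R or not R) or not T) and not R)   (distribution)
= Q and not Q and (R or not R) or not T or R   (De Morgan)
= Q and not Q or not T or R   (complement / identity)
= not T or R   (complement / identity)
This depends on R, T, so it is not a constant.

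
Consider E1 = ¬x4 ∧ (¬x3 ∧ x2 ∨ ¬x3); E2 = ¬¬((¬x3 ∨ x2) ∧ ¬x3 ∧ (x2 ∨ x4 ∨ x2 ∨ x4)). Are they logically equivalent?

No

E1: ¬x4 ∧ (¬x3 ∧ x2 ∨ ¬x3)
    = ¬x4 ∧ ¬x3   [absorption]
E2: ¬¬((¬x3 ∨ x2) ∧ ¬x3 ∧ (x2 ∨ x4 ∨ x2 ∨ x4))
    = ¬¬(¬x3 ∧ (x2 ∨ x4 ∨ x2 ∨ x4))   [absorption]
    = ¬x3 ∧ (x2 ∨ x4 ∨ x2 ∨ x4)   [double negation]
    = ¬x3 ∧ (x2 ∨ x4)   [idempotence]
These differ: at x2=0, x3=0, x4=0, E1 = 1 but E2 = 0.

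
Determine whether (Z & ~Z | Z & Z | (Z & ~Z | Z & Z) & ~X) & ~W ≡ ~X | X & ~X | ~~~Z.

No

E1: (Z & ~Z | Z & Z | (Z & ~Z | Z & Z) & ~X) & ~W
    = (Z & ~Z | Z & Z) & ~W   [absorption]
    = Z & ~W   [distribution]
E2: ~X | X & ~X | ~~~Z
    = ~X | ~~~Z   [complement / identity]
    = ~X | ~Z   [double negation]
These differ: at W=1, X=0, Z=0, E1 = 0 but E2 = 1.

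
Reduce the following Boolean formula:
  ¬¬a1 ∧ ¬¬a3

a1 ∧ a3

¬¬a1 ∧ ¬¬a3
= ¬¬a1 ∧ a3   (double negation)
= a1 ∧ a3   (double negation)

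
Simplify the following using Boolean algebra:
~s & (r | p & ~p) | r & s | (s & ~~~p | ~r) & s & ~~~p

~s & (r | p & ~p) | r & s | (s & ~~~p | ~r) & s & ~~~p
= ~s & (r | p & ~p) | r & s | s & ~~~p
= ~s & r | r & s | s & ~~~p
= ~s & r | r & s | s & ~p
= r & (~s | s) | s & ~p
= r | s & ~p

r | s & ~p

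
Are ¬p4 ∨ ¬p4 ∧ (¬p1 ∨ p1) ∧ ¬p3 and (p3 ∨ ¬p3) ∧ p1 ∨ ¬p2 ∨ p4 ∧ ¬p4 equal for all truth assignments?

E1: ¬p4 ∨ ¬p4 ∧ (¬p1 ∨ p1) ∧ ¬p3
    = ¬p4 ∨ ¬p4 ∧ ¬p3   — complement / identity
    = ¬p4   — absorption
E2: (p3 ∨ ¬p3) ∧ p1 ∨ ¬p2 ∨ p4 ∧ ¬p4
    = (p3 ∨ ¬p3) ∧ p1 ∨ ¬p2   — complement / identity
    = p1 ∨ ¬p2   — complement / identity
These differ: at p1=1, p2=0, p3=1, p4=1, E1 = 0 but E2 = 1.

No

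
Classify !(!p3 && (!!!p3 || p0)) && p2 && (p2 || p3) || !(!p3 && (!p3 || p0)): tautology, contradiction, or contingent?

!(!p3 && (!!!p3 || p0)) && p2 && (p2 || p3) || !(!p3 && (!p3 || p0))
= !(!p3 && (!p3 || p0)) && p2 && (p2 || p3) || !(!p3 && (!p3 || p0))   (double negation)
= !(!p3 && (!p3 || p0)) && p2 || !(!p3 && (!p3 || p0))   (absorption)
= !(!p3 && (!p3 || p0))   (absorption)
= !!p3   (absorption)
= p3   (double negation)
This depends on p3, so it is not a constant.

contingent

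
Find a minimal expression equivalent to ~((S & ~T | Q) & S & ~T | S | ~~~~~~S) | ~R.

~((S & ~T | Q) & S & ~T | S | ~~~~~~S) | ~R
= ~((S & ~T | Q) & S & ~T | S | ~~~~S) | ~R   (double negation)
= ~(S & ~T | S | ~~~~S) | ~R   (absorption)
= ~(S | ~~~~S) | ~R   (absorption)
= ~(S | ~~S) | ~R   (double negation)
= ~(S | S) | ~R   (double negation)
= ~S | ~R   (idempotence)

~S | ~R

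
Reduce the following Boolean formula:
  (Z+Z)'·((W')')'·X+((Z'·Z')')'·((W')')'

(Z+Z)'·((W')')'·X+((Z'·Z')')'·((W')')'
= (Z+Z)'·((W')')'·X+(Z+Z)'·((W')')'   — De Morgan
= (Z+Z)'·((W')')'   — absorption
= (Z+Z)'·W'   — double negation
= Z'·W'   — idempotence

Z'·W'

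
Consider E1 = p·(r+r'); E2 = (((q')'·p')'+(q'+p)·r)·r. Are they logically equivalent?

No

E1: p·(r+r')
    = p
E2: (((q')'·p')'+(q'+p)·r)·r
    = (q'+p+(q'+p)·r)·r
    = (q'+p)·r
These differ: at p=1, q=0, r=0, E1 = 1 but E2 = 0.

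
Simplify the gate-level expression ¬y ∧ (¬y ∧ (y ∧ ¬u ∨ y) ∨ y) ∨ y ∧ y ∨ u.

¬y ∧ (¬y ∧ (y ∧ ¬u ∨ y) ∨ y) ∨ y ∧ y ∨ u
= ¬y ∧ (¬y ∧ y ∨ y) ∨ y ∧ y ∨ u   — absorption
= ¬y ∧ y ∨ y ∧ y ∨ u   — complement / identity
= y ∨ u   — distribution

y ∨ u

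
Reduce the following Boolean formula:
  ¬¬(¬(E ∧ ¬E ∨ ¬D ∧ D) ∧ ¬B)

¬¬(¬(E ∧ ¬E ∨ ¬D ∧ D) ∧ ¬B)
= ¬(E ∧ ¬E ∨ ¬D ∧ D ∨ B)   — De Morgan
= ¬(¬D ∧ D ∨ B)   — complement / identity
= ¬B   — complement / identity

¬B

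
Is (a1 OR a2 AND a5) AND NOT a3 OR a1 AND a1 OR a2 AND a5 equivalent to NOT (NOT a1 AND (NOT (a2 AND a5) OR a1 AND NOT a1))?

Yes

E1: (a1 OR a2 AND a5) AND NOT a3 OR a1 AND a1 OR a2 AND a5
    = (a1 OR a2 AND a5) AND NOT a3 OR a1 OR a2 AND a5   — idempotence
    = a1 OR a2 AND a5   — absorption
E2: NOT (NOT a1 AND (NOT (a2 AND a5) OR a1 AND NOT a1))
    = NOT (NOT a1 AND NOT (a2 AND a5))   — complement / identity
    = a1 OR a2 AND a5   — De Morgan
Both reduce to a1 OR a2 AND a5, so they are equivalent.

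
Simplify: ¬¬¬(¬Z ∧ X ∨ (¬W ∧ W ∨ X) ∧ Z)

¬X

¬¬¬(¬Z ∧ X ∨ (¬W ∧ W ∨ X) ∧ Z)
= ¬¬¬(¬Z ∧ X ∨ X ∧ Z)   — complement / identity
= ¬¬¬X   — distribution
= ¬X   — double negation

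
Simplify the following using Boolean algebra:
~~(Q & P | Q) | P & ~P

Q

~~(Q & P | Q) | P & ~P
= ~~(Q & P | Q)   [complement / identity]
= ~~Q   [absorption]
= Q   [double negation]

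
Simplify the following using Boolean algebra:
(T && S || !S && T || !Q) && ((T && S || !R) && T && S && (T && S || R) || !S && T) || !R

T || !R

(T && S || !S && T || !Q) && ((T && S || !R) && T && S && (T && S || R) || !S && T) || !R
= (T && S || !S && T || !Q) && (T && S && (T && S || R) || !S && T) || !R   (absorption)
= (T && S || !S && T || !Q) && (T && S || !S && T) || !R   (absorption)
= T && S || !S && T || !R   (absorption)
= T || !R   (distribution)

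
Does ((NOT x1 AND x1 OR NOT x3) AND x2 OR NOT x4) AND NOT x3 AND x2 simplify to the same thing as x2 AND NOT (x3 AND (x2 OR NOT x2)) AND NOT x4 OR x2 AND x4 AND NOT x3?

E1: ((NOT x1 AND x1 OR NOT x3) AND x2 OR NOT x4) AND NOT x3 AND x2
    = (NOT x3 AND x2 OR NOT x4) AND NOT x3 AND x2
    = NOT x3 AND x2
E2: x2 AND NOT (x3 AND (x2 OR NOT x2)) AND NOT x4 OR x2 AND x4 AND NOT x3
    = (NOT (x3 AND (x2 OR NOT x2)) AND NOT x4 OR x4 AND NOT x3) AND x2
    = (NOT x3 AND NOT x4 OR x4 AND NOT x3) AND x2
    = NOT x3 AND x2
Both reduce to NOT x3 AND x2, so they are equivalent.

Yes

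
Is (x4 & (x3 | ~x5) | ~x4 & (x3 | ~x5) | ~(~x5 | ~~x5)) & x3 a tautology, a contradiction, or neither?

(x4 & (x3 | ~x5) | ~x4 & (x3 | ~x5) | ~(~x5 | ~~x5)) & x3
= (x4 & (x3 | ~x5) | ~x4 & (x3 | ~x5) | x5 & ~x5) & x3   (De Morgan)
= (x4 & (x3 | ~x5) | ~x4 & (x3 | ~x5)) & x3   (complement / identity)
= (x3 | ~x5) & x3   (distribution)
= x3   (absorption)
This depends on x3, so it is not a constant.

neither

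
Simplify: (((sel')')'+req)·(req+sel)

(((sel')')'+req)·(req+sel)
= ((sel')')'·sel+req   (distribution)
= sel'·sel+req   (double negation)
= req   (complement / identity)

req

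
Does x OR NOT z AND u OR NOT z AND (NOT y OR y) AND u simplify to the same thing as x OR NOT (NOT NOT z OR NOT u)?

E1: x OR NOT z AND u OR NOT z AND (NOT y OR y) AND u
    = x OR NOT z AND u OR NOT z AND u   — complement / identity
    = x OR NOT z AND u   — idempotence
E2: x OR NOT (NOT NOT z OR NOT u)
    = x OR NOT z AND u   — De Morgan
Both reduce to x OR NOT z AND u, so they are equivalent.

Yes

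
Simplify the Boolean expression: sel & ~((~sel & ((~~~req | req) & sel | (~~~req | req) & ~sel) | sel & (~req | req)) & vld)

sel & ~vld

sel & ~((~sel & ((~~~req | req) & sel | (~~~req | req) & ~sel) | sel & (~req | req)) & vld)
= sel & ~((~sel & (~~~req | req) | sel & (~req | req)) & vld)   — distribution
= sel & ~((~sel & (~req | req) | sel & (~req | req)) & vld)   — double negation
= sel & ~((~req | req) & vld)   — distribution
= sel & ~vld   — complement / identity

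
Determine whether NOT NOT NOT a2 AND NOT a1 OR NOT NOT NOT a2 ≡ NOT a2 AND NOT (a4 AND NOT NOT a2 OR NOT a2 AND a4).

No

E1: NOT NOT NOT a2 AND NOT a1 OR NOT NOT NOT a2
    = NOT NOT NOT a2
    = NOT a2
E2: NOT a2 AND NOT (a4 AND NOT NOT a2 OR NOT a2 AND a4)
    = NOT a2 AND NOT (a4 AND a2 OR NOT a2 AND a4)
    = NOT a2 AND NOT a4
These differ: at a1=0, a2=0, a4=1, E1 = 1 but E2 = 0.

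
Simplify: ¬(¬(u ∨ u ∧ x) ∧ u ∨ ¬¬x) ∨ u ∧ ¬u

¬x

¬(¬(u ∨ u ∧ x) ∧ u ∨ ¬¬x) ∨ u ∧ ¬u
= ¬(¬u ∧ u ∨ ¬¬x) ∨ u ∧ ¬u   — absorption
= ¬¬¬x ∨ u ∧ ¬u   — complement / identity
= ¬x ∨ u ∧ ¬u   — double negation
= ¬x   — complement / identity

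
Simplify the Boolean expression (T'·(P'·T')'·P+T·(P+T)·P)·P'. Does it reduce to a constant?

0

(T'·(P'·T')'·P+T·(P+T)·P)·P'
= (T'·(P+T)·P+T·(P+T)·P)·P'   — De Morgan
= (P+T)·P·P'   — distribution
= P·P'   — absorption
= 0   — complement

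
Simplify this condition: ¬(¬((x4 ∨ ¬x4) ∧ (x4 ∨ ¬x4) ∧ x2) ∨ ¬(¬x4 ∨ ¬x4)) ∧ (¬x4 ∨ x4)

¬(¬((x4 ∨ ¬x4) ∧ (x4 ∨ ¬x4) ∧ x2) ∨ ¬(¬x4 ∨ ¬x4)) ∧ (¬x4 ∨ x4)
= ¬(¬((x4 ∨ ¬x4) ∧ x2) ∨ ¬(¬x4 ∨ ¬x4)) ∧ (¬x4 ∨ x4)   — idempotence
= ¬(¬x2 ∨ ¬(¬x4 ∨ ¬x4)) ∧ (¬x4 ∨ x4)   — complement / identity
= ¬(¬x2 ∨ ¬¬x4) ∧ (¬x4 ∨ x4)   — idempotence
= ¬(¬x2 ∨ ¬¬x4)   — complement / identity
= x2 ∧ ¬x4   — De Morgan

x2 ∧ ¬x4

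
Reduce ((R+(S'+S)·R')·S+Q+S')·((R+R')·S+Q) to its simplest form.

S+Q

((R+(S'+S)·R')·S+Q+S')·((R+R')·S+Q)
= ((R+R')·S+Q+S')·((R+R')·S+Q)   [complement / identity]
= (R+R')·S+Q   [absorption]
= S+Q   [complement / identity]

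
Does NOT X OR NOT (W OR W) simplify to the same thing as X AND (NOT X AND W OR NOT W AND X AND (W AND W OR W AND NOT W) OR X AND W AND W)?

No

E1: NOT X OR NOT (W OR W)
    = NOT X OR NOT W
E2: X AND (NOT X AND W OR NOT W AND X AND (W AND W OR W AND NOT W) OR X AND W AND W)
    = X AND (NOT X AND W OR NOT W AND X AND W OR X AND W AND W)
    = X AND (NOT X AND W OR X AND W)
    = X AND W
These differ: at W=0, X=0, E1 = 1 but E2 = 0.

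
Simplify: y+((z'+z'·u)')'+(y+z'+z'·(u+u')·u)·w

y+((z'+z'·u)')'+(y+z'+z'·(u+u')·u)·w
= y+z'+z'·u+(y+z'+z'·(u+u')·u)·w   — double negation
= y+z'+z'·u+(y+z'+z'·u)·w   — complement / identity
= y+z'+z'·u   — absorption
= y+z'   — absorption

y+z'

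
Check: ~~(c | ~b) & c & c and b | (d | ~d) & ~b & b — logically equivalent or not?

E1: ~~(c | ~b) & c & c
    = (c | ~b) & c & c   — double negation
    = c & c   — absorption
    = c   — idempotence
E2: b | (d | ~d) & ~b & b
    = b | ~b & b   — complement / identity
    = b   — complement / identity
These differ: at b=1, c=0, d=0, E1 = 0 but E2 = 1.

No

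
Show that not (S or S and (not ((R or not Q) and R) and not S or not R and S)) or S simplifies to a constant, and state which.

not (S or S and (not ((R or not Q) and R) and not S or not R and S)) or S
= not (S or S and (not R and not S or not R and S)) or S   [absorption]
= not (S or S and not R) or S   [distribution]
= not S or S   [absorption]
= True   [complement]

True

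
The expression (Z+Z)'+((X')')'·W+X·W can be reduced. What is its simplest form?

Z'+W

(Z+Z)'+((X')')'·W+X·W
= Z'+((X')')'·W+X·W   (idempotence)
= Z'+X'·W+X·W   (double negation)
= Z'+W   (distribution)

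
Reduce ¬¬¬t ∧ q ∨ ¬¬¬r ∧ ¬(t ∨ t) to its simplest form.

¬t ∧ (q ∨ ¬r)

¬¬¬t ∧ q ∨ ¬¬¬r ∧ ¬(t ∨ t)
= ¬¬¬t ∧ q ∨ ¬r ∧ ¬(t ∨ t)   (double negation)
= ¬¬¬t ∧ q ∨ ¬r ∧ ¬t   (idempotence)
= ¬t ∧ q ∨ ¬r ∧ ¬t   (double negation)
= ¬t ∧ (q ∨ ¬r)   (distribution)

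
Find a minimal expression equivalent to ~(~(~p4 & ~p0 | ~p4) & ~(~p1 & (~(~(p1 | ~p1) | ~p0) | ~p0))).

~p4 | ~p1

~(~(~p4 & ~p0 | ~p4) & ~(~p1 & (~(~(p1 | ~p1) | ~p0) | ~p0)))
= ~(~(~p4 & ~p0 | ~p4) & ~(~p1 & ((p1 | ~p1) & p0 | ~p0)))   — De Morgan
= ~(~~p4 & ~(~p1 & ((p1 | ~p1) & p0 | ~p0)))   — absorption
= ~(~~p4 & ~(~p1 & (p0 | ~p0)))   — complement / identity
= ~p4 | ~p1 & (p0 | ~p0)   — De Morgan
= ~p4 | ~p1   — complement / identity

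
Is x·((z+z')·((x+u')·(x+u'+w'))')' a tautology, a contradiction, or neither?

neither

x·((z+z')·((x+u')·(x+u'+w'))')'
= x·(((x+u')·(x+u'+w'))')'   [complement / identity]
= x·(x+u')·(x+u'+w')   [double negation]
= x·(x+u')   [absorption]
= x   [absorption]
This depends on x, so it is not a constant.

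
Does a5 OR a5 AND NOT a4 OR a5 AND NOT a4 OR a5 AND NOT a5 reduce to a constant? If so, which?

no

a5 OR a5 AND NOT a4 OR a5 AND NOT a4 OR a5 AND NOT a5
= a5 OR a5 AND NOT a4 OR a5 AND NOT a5   — idempotence
= a5 OR a5 AND NOT a4   — complement / identity
= a5   — absorption
This depends on a5, so it is not a constant.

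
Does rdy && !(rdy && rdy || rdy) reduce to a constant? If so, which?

rdy && !(rdy && rdy || rdy)
= rdy && !(rdy || rdy)   — idempotence
= rdy && !rdy   — idempotence
= false   — complement

yes, False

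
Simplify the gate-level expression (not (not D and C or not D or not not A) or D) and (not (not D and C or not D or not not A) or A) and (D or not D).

D

(not (not D and C or not D or not not A) or D) and (not (not D and C or not D or not not A) or A) and (D or not D)
= (D and A or not (not D and C or not D or not not A)) and (D or not D)   — distribution
= (D and A or not (not D or not not A)) and (D or not D)   — absorption
= (D and A or D and not A) and (D or not D)   — De Morgan
= D and A or D and not A   — complement / identity
= D   — distribution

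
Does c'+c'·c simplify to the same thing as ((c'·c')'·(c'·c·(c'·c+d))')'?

Yes

E1: c'+c'·c
    = c'   — complement / identity
E2: ((c'·c')'·(c'·c·(c'·c+d))')'
    = ((c'·c')'·(c'·c)')'   — absorption
    = c'·c'+c'·c   — De Morgan
    = c'   — distribution
Both reduce to c', so they are equivalent.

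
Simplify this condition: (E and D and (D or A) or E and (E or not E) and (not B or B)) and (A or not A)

E

(E and D and (D or A) or E and (E or not E) and (not B or B)) and (A or not A)
= E and D and (D or A) or E and (E or not E) and (not B or B)   (complement / identity)
= E and D or E and (E or not E) and (not B or B)   (absorption)
= E and D or E and (not B or B)   (complement / identity)
= E and D or E   (complement / identity)
= E   (absorption)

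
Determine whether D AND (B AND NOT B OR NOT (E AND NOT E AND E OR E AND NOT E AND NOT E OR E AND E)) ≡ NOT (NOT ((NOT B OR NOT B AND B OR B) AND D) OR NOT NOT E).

E1: D AND (B AND NOT B OR NOT (E AND NOT E AND E OR E AND NOT E AND NOT E OR E AND E))
    = D AND (B AND NOT B OR NOT (E AND NOT E OR E AND E))   [distribution]
    = D AND (B AND NOT B OR NOT E)   [distribution]
    = D AND NOT E   [complement / identity]
E2: NOT (NOT ((NOT B OR NOT B AND B OR B) AND D) OR NOT NOT E)
    = NOT (NOT ((NOT B OR B) AND D) OR NOT NOT E)   [complement / identity]
    = NOT (NOT D OR NOT NOT E)   [complement / identity]
    = D AND NOT E   [De Morgan]
Both reduce to D AND NOT E, so they are equivalent.

Yes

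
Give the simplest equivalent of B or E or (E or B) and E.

B or E

B or E or (E or B) and E
= B or E or E   [absorption]
= B or E   [idempotence]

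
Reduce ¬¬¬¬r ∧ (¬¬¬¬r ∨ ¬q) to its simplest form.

¬¬¬¬r ∧ (¬¬¬¬r ∨ ¬q)
= ¬¬¬¬r   (absorption)
= ¬¬r   (double negation)
= r   (double negation)

r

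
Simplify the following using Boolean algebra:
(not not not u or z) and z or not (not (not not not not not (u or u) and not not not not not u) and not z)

(not not not u or z) and z or not (not (not not not not not (u or u) and not not not not not u) and not z)
= (not not not u or z) and z or not not not not not (u or u) and not not not not not u or z
= (not not not u or z) and z or not not not not not u and not not not not not u or z
= (not not not u or z) and z or not not not not not u or z
= (not not not u or z) and z or not not not u or z
= not not not u or z
= not u or z

not u or z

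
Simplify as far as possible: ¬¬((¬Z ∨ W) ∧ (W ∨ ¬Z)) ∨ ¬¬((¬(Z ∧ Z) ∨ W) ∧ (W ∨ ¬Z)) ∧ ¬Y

¬Z ∨ W

¬¬((¬Z ∨ W) ∧ (W ∨ ¬Z)) ∨ ¬¬((¬(Z ∧ Z) ∨ W) ∧ (W ∨ ¬Z)) ∧ ¬Y
= ¬¬((¬Z ∨ W) ∧ (W ∨ ¬Z)) ∨ ¬¬((¬Z ∨ W) ∧ (W ∨ ¬Z)) ∧ ¬Y
= ¬¬((¬Z ∨ W) ∧ (W ∨ ¬Z))
= (¬Z ∨ W) ∧ (W ∨ ¬Z)
= ¬Z ∨ W ∧ W
= ¬Z ∨ W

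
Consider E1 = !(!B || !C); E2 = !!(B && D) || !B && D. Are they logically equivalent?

E1: !(!B || !C)
    = B && C   — De Morgan
E2: !!(B && D) || !B && D
    = B && D || !B && D   — double negation
    = D   — distribution
These differ: at B=0, C=1, D=1, E1 = 0 but E2 = 1.

No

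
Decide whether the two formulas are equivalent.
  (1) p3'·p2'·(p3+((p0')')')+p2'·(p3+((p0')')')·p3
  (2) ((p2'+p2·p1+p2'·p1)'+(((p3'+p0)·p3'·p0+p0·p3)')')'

E1: p3'·p2'·(p3+((p0')')')+p2'·(p3+((p0')')')·p3
    = p2'·(p3+((p0')')')   — distribution
    = p2'·(p3+p0')   — double negation
E2: ((p2'+p2·p1+p2'·p1)'+(((p3'+p0)·p3'·p0+p0·p3)')')'
    = ((p2'+p1)'+(((p3'+p0)·p3'·p0+p0·p3)')')'   — distribution
    = ((p2'+p1)'+((p3'·p0+p0·p3)')')'   — absorption
    = ((p2'+p1)'+(p0')')'   — distribution
    = (p2'+p1)·p0'   — De Morgan
These differ: at p0=1, p1=1, p2=0, p3=1, E1 = 1 but E2 = 0.

No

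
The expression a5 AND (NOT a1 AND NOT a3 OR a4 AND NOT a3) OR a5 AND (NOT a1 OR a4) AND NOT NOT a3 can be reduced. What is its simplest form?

a5 AND (NOT a1 AND NOT a3 OR a4 AND NOT a3) OR a5 AND (NOT a1 OR a4) AND NOT NOT a3
= a5 AND (NOT a1 AND NOT a3 OR a4 AND NOT a3) OR a5 AND (NOT a1 OR a4) AND a3   [double negation]
= (NOT a1 AND NOT a3 OR a4 AND NOT a3 OR (NOT a1 OR a4) AND a3) AND a5   [distribution]
= ((NOT a1 OR a4) AND NOT a3 OR (NOT a1 OR a4) AND a3) AND a5   [distribution]
= (NOT a1 OR a4) AND a5   [distribution]

(NOT a1 OR a4) AND a5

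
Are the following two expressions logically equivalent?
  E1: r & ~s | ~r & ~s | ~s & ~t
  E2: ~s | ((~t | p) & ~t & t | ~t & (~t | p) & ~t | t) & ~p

No

E1: r & ~s | ~r & ~s | ~s & ~t
    = ~s | ~s & ~t   [distribution]
    = ~s   [absorption]
E2: ~s | ((~t | p) & ~t & t | ~t & (~t | p) & ~t | t) & ~p
    = ~s | ((~t | p) & ~t | t) & ~p   [distribution]
    = ~s | (~t | t) & ~p   [absorption]
    = ~s | ~p   [complement / identity]
These differ: at p=0, r=0, s=1, t=1, E1 = 0 but E2 = 1.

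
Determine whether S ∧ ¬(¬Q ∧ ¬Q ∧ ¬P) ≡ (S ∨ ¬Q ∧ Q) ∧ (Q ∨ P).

E1: S ∧ ¬(¬Q ∧ ¬Q ∧ ¬P)
    = S ∧ ¬(¬Q ∧ ¬P)   — idempotence
    = S ∧ (Q ∨ P)   — De Morgan
E2: (S ∨ ¬Q ∧ Q) ∧ (Q ∨ P)
    = S ∧ (Q ∨ P)   — complement / identity
Both reduce to S ∧ (Q ∨ P), so they are equivalent.

Yes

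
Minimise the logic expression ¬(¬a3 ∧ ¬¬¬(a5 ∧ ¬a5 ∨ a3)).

¬(¬a3 ∧ ¬¬¬(a5 ∧ ¬a5 ∨ a3))
= ¬(¬a3 ∧ ¬¬¬a3)   (complement / identity)
= a3 ∨ ¬¬a3   (De Morgan)
= a3 ∨ a3   (double negation)
= a3   (idempotence)

a3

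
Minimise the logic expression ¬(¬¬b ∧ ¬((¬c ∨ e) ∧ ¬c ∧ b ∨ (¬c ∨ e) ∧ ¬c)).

¬(¬¬b ∧ ¬((¬c ∨ e) ∧ ¬c ∧ b ∨ (¬c ∨ e) ∧ ¬c))
= ¬(¬¬b ∧ ¬((¬c ∨ e) ∧ ¬c))   (absorption)
= ¬b ∨ (¬c ∨ e) ∧ ¬c   (De Morgan)
= ¬b ∨ ¬c   (absorption)

¬b ∨ ¬c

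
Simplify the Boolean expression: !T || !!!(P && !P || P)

!T || !!!(P && !P || P)
= !T || !!!P
= !T || !P

!T || !P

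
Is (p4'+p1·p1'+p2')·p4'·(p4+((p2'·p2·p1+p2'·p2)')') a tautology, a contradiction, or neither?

contradiction

(p4'+p1·p1'+p2')·p4'·(p4+((p2'·p2·p1+p2'·p2)')')
= (p4'+p1·p1'+p2')·p4'·(p4+((p2'·p2)')')   — absorption
= (p4'+p1·p1'+p2')·p4'·(p4+p2'·p2)   — double negation
= (p4'+p2')·p4'·(p4+p2'·p2)   — complement / identity
= (p4'+p2')·p4'·p4   — complement / identity
= p4'·p4   — absorption
= 0   — complement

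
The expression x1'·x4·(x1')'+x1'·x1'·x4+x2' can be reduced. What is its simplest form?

x1'·x4·(x1')'+x1'·x1'·x4+x2'
= x1'·x4·x1+x1'·x1'·x4+x2'
= x1'·x4+x2'

x1'·x4+x2'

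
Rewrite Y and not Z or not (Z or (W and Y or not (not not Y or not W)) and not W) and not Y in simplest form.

Y and not Z or not (Z or (W and Y or not (not not Y or not W)) and not W) and not Y
= Y and not Z or not (Z or (W and Y or not Y and W) and not W) and not Y   (De Morgan)
= Y and not Z or not (Z or W and not W) and not Y   (distribution)
= Y and not Z or not Z and not Y   (complement / identity)
= not Z   (distribution)

not Z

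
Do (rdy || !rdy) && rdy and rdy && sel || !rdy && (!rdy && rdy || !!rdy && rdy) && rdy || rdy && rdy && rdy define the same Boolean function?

Yes

E1: (rdy || !rdy) && rdy
    = rdy   [complement / identity]
E2: rdy && sel || !rdy && (!rdy && rdy || !!rdy && rdy) && rdy || rdy && rdy && rdy
    = rdy && sel || !rdy && (!rdy && rdy || rdy && rdy) && rdy || rdy && rdy && rdy   [double negation]
    = rdy && sel || !rdy && rdy && rdy || rdy && rdy && rdy   [distribution]
    = rdy && sel || rdy && rdy   [distribution]
    = rdy && sel || rdy   [idempotence]
    = rdy   [absorption]
Both reduce to rdy, so they are equivalent.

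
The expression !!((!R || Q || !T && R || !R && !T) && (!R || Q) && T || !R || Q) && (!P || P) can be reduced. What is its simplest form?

!R || Q

!!((!R || Q || !T && R || !R && !T) && (!R || Q) && T || !R || Q) && (!P || P)
= !!((!R || Q || !T) && (!R || Q) && T || !R || Q) && (!P || P)   [distribution]
= !!((!R || Q) && T || !R || Q) && (!P || P)   [absorption]
= !!((!R || Q) && T || !R || Q)   [complement / identity]
= (!R || Q) && T || !R || Q   [double negation]
= !R || Q   [absorption]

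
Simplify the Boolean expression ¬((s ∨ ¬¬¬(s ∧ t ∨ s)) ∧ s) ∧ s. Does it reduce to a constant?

False

¬((s ∨ ¬¬¬(s ∧ t ∨ s)) ∧ s) ∧ s
= ¬((s ∨ ¬¬¬s) ∧ s) ∧ s   — absorption
= ¬((s ∨ ¬s) ∧ s) ∧ s   — double negation
= ¬s ∧ s   — complement / identity
= False   — complement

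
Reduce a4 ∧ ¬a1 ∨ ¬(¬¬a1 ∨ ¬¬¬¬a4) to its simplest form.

a4 ∧ ¬a1 ∨ ¬(¬¬a1 ∨ ¬¬¬¬a4)
= a4 ∧ ¬a1 ∨ ¬(¬¬a1 ∨ ¬¬a4)   (double negation)
= a4 ∧ ¬a1 ∨ ¬a1 ∧ ¬a4   (De Morgan)
= ¬a1   (distribution)

¬a1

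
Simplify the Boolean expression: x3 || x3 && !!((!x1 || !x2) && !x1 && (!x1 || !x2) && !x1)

x3

x3 || x3 && !!((!x1 || !x2) && !x1 && (!x1 || !x2) && !x1)
= x3 || x3 && !!((!x1 || !x2) && !x1)   [idempotence]
= x3 || x3 && !!!x1   [absorption]
= x3 || x3 && !x1   [double negation]
= x3   [absorption]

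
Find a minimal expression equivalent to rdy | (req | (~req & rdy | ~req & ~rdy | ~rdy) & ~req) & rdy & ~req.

rdy | (req | (~req & rdy | ~req & ~rdy | ~rdy) & ~req) & rdy & ~req
= rdy | (req | (~req | ~rdy) & ~req) & rdy & ~req   (distribution)
= rdy | (req | ~req) & rdy & ~req   (absorption)
= rdy | rdy & ~req   (complement / identity)
= rdy   (absorption)

rdy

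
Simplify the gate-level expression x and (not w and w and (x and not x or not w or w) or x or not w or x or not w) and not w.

x and (not w and w and (x and not x or not w or w) or x or not w or x or not w) and not w
= x and (not w and w and (x and not x or not w or w) or x or not w) and not w
= x and (not w and w and (not w or w) or x or not w) and not w
= x and (not w and w or x or not w) and not w
= x and (x or not w) and not w
= x and not w

x and not w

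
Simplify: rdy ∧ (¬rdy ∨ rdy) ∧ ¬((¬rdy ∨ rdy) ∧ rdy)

rdy ∧ (¬rdy ∨ rdy) ∧ ¬((¬rdy ∨ rdy) ∧ rdy)
= rdy ∧ ¬((¬rdy ∨ rdy) ∧ rdy)
= rdy ∧ ¬rdy
= False

False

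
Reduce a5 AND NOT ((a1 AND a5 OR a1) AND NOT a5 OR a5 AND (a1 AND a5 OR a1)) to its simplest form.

a5 AND NOT ((a1 AND a5 OR a1) AND NOT a5 OR a5 AND (a1 AND a5 OR a1))
= a5 AND NOT (a1 AND a5 OR a1)
= a5 AND NOT a1

a5 AND NOT a1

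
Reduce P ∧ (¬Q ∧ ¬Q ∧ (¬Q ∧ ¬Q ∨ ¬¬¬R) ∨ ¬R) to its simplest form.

P ∧ (¬Q ∨ ¬R)

P ∧ (¬Q ∧ ¬Q ∧ (¬Q ∧ ¬Q ∨ ¬¬¬R) ∨ ¬R)
= P ∧ (¬Q ∧ ¬Q ∧ (¬Q ∧ ¬Q ∨ ¬R) ∨ ¬R)   — double negation
= P ∧ (¬Q ∧ ¬Q ∨ ¬R)   — absorption
= P ∧ (¬Q ∨ ¬R)   — idempotence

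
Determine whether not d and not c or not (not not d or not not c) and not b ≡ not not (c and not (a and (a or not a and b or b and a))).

E1: not d and not c or not (not not d or not not c) and not b
    = not d and not c or not d and not c and not b   [De Morgan]
    = not d and not c   [absorption]
E2: not not (c and not (a and (a or not a and b or b and a)))
    = not not (c and not (a and (a or b)))   [distribution]
    = not not (c and not a)   [absorption]
    = c and not a   [double negation]
These differ: at a=0, b=0, c=0, d=0, E1 = 1 but E2 = 0.

No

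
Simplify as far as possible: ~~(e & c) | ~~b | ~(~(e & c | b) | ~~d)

~~(e & c) | ~~b | ~(~(e & c | b) | ~~d)
= e & c | ~~b | ~(~(e & c | b) | ~~d)
= e & c | b | ~(~(e & c | b) | ~~d)
= e & c | b | (e & c | b) & ~d
= e & c | b

e & c | b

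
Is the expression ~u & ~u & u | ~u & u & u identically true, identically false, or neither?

~u & ~u & u | ~u & u & u
= ~u & u
= 0

identically false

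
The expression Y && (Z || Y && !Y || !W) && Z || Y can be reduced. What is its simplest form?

Y

Y && (Z || Y && !Y || !W) && Z || Y
= Y && (Z || !W) && Z || Y   — complement / identity
= Y && Z || Y   — absorption
= Y   — absorption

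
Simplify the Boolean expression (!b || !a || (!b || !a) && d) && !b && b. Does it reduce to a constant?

false

(!b || !a || (!b || !a) && d) && !b && b
= (!b || !a) && !b && b   (absorption)
= !b && b   (absorption)
= false   (complement)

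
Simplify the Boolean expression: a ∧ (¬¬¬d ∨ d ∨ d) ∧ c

a ∧ (¬¬¬d ∨ d ∨ d) ∧ c
= a ∧ (¬¬¬d ∨ d) ∧ c   [idempotence]
= a ∧ (¬d ∨ d) ∧ c   [double negation]
= a ∧ c   [complement / identity]

a ∧ c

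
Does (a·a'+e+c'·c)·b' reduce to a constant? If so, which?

no

(a·a'+e+c'·c)·b'
= (a·a'+e)·b'   — complement / identity
= e·b'   — complement / identity
This depends on b, e, so it is not a constant.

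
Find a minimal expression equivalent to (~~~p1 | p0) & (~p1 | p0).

~p1 | p0

(~~~p1 | p0) & (~p1 | p0)
= (~p1 | p0) & (~p1 | p0)
= ~p1 | p0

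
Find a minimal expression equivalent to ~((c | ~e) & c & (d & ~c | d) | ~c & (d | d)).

~((c | ~e) & c & (d & ~c | d) | ~c & (d | d))
= ~((c | ~e) & c & (d & ~c | d) | ~c & d)   (idempotence)
= ~((c | ~e) & c & d | ~c & d)   (absorption)
= ~(c & d | ~c & d)   (absorption)
= ~d   (distribution)

~d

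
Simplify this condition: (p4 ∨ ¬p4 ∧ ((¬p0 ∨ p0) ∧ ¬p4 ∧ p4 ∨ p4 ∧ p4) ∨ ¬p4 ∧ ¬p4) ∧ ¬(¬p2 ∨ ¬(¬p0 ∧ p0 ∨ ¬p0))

p2 ∧ ¬p0

(p4 ∨ ¬p4 ∧ ((¬p0 ∨ p0) ∧ ¬p4 ∧ p4 ∨ p4 ∧ p4) ∨ ¬p4 ∧ ¬p4) ∧ ¬(¬p2 ∨ ¬(¬p0 ∧ p0 ∨ ¬p0))
= (p4 ∨ ¬p4 ∧ (¬p4 ∧ p4 ∨ p4 ∧ p4) ∨ ¬p4 ∧ ¬p4) ∧ ¬(¬p2 ∨ ¬(¬p0 ∧ p0 ∨ ¬p0))
= (p4 ∨ ¬p4 ∧ p4 ∨ ¬p4 ∧ ¬p4) ∧ ¬(¬p2 ∨ ¬(¬p0 ∧ p0 ∨ ¬p0))
= (p4 ∨ ¬p4 ∧ p4 ∨ ¬p4 ∧ ¬p4) ∧ p2 ∧ (¬p0 ∧ p0 ∨ ¬p0)
= (p4 ∨ ¬p4) ∧ p2 ∧ (¬p0 ∧ p0 ∨ ¬p0)
= (p4 ∨ ¬p4) ∧ p2 ∧ ¬p0
= p2 ∧ ¬p0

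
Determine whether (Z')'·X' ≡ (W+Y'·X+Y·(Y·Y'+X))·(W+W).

E1: (Z')'·X'
    = Z·X'
E2: (W+Y'·X+Y·(Y·Y'+X))·(W+W)
    = (W+Y'·X+Y·(Y·Y'+X))·W
    = (W+Y'·X+Y·X)·W
    = (W+X)·W
    = W
These differ: at W=1, X=1, Y=0, Z=1, E1 = 0 but E2 = 1.

No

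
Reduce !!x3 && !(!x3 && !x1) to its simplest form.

x3

!!x3 && !(!x3 && !x1)
= x3 && !(!x3 && !x1)   — double negation
= x3 && (x3 || x1)   — De Morgan
= x3   — absorption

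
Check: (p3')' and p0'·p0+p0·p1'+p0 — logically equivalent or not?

E1: (p3')'
    = p3   — double negation
E2: p0'·p0+p0·p1'+p0
    = p0'·p0+p0   — absorption
    = p0   — complement / identity
These differ: at p0=0, p1=0, p3=1, E1 = 1 but E2 = 0.

No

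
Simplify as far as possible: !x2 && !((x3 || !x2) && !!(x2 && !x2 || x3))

!x2 && !x3

!x2 && !((x3 || !x2) && !!(x2 && !x2 || x3))
= !x2 && !((x3 || !x2) && !!x3)
= !x2 && !((x3 || !x2) && x3)
= !x2 && !x3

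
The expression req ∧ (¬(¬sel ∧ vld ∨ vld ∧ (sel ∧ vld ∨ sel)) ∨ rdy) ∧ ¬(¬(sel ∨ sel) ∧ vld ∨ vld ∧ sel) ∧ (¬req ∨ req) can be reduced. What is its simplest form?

req ∧ ¬vld

req ∧ (¬(¬sel ∧ vld ∨ vld ∧ (sel ∧ vld ∨ sel)) ∨ rdy) ∧ ¬(¬(sel ∨ sel) ∧ vld ∨ vld ∧ sel) ∧ (¬req ∨ req)
= req ∧ (¬(¬sel ∧ vld ∨ vld ∧ sel) ∨ rdy) ∧ ¬(¬(sel ∨ sel) ∧ vld ∨ vld ∧ sel) ∧ (¬req ∨ req)
= req ∧ (¬(¬sel ∧ vld ∨ vld ∧ sel) ∨ rdy) ∧ ¬(¬sel ∧ vld ∨ vld ∧ sel) ∧ (¬req ∨ req)
= req ∧ (¬(¬sel ∧ vld ∨ vld ∧ sel) ∨ rdy) ∧ ¬(¬sel ∧ vld ∨ vld ∧ sel)
= req ∧ ¬(¬sel ∧ vld ∨ vld ∧ sel)
= req ∧ ¬vld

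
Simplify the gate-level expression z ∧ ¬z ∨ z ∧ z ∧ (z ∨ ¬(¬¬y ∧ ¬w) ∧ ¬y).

z

z ∧ ¬z ∨ z ∧ z ∧ (z ∨ ¬(¬¬y ∧ ¬w) ∧ ¬y)
= z ∧ ¬z ∨ z ∧ z ∧ (z ∨ (¬y ∨ w) ∧ ¬y)   [De Morgan]
= z ∧ ¬z ∨ z ∧ z ∧ (z ∨ ¬y)   [absorption]
= z ∧ ¬z ∨ z ∧ z   [absorption]
= (¬z ∨ z) ∧ z   [distribution]
= z   [complement / identity]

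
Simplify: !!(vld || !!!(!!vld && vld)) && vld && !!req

!!(vld || !!!(!!vld && vld)) && vld && !!req
= !!(vld || !!!(vld && vld)) && vld && !!req   [double negation]
= (vld || !!!(vld && vld)) && vld && !!req   [double negation]
= (vld || !(vld && vld)) && vld && !!req   [double negation]
= (vld || !(vld && vld)) && vld && req   [double negation]
= (vld || !vld) && vld && req   [idempotence]
= vld && req   [complement / identity]

vld && req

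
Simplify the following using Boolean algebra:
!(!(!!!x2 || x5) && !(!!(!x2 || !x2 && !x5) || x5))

!(!(!!!x2 || x5) && !(!!(!x2 || !x2 && !x5) || x5))
= !(!(!!!x2 || x5) && !(!!!x2 || x5))   (absorption)
= !!(!!!x2 || x5)   (idempotence)
= !!!x2 || x5   (double negation)
= !x2 || x5   (double negation)

!x2 || x5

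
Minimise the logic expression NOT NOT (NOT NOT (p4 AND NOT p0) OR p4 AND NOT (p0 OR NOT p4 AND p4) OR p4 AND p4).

p4

NOT NOT (NOT NOT (p4 AND NOT p0) OR p4 AND NOT (p0 OR NOT p4 AND p4) OR p4 AND p4)
= NOT NOT (p4 AND NOT p0 OR p4 AND NOT (p0 OR NOT p4 AND p4) OR p4 AND p4)
= p4 AND NOT p0 OR p4 AND NOT (p0 OR NOT p4 AND p4) OR p4 AND p4
= p4 AND NOT p0 OR p4 AND NOT p0 OR p4 AND p4
= p4 AND NOT p0 OR p4 AND p4
= p4 AND NOT p0 OR p4
= p4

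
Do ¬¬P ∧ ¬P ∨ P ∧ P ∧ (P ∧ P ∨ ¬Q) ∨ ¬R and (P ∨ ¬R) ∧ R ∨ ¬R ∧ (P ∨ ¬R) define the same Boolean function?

E1: ¬¬P ∧ ¬P ∨ P ∧ P ∧ (P ∧ P ∨ ¬Q) ∨ ¬R
    = ¬¬P ∧ ¬P ∨ P ∧ P ∨ ¬R   — absorption
    = P ∧ ¬P ∨ P ∧ P ∨ ¬R   — double negation
    = P ∨ ¬R   — distribution
E2: (P ∨ ¬R) ∧ R ∨ ¬R ∧ (P ∨ ¬R)
    = P ∨ ¬R   — distribution
Both reduce to P ∨ ¬R, so they are equivalent.

Yes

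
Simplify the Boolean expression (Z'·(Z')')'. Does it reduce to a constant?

1

(Z'·(Z')')'
= Z+Z'   [De Morgan]
= 1   [complement]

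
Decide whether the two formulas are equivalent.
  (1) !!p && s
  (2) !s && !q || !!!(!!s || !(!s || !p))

E1: !!p && s
    = p && s
E2: !s && !q || !!!(!!s || !(!s || !p))
    = !s && !q || !!(!s && (!s || !p))
    = !s && !q || !s && (!s || !p)
    = !s && !q || !s
    = !s
These differ: at p=0, q=0, s=0, E1 = 0 but E2 = 1.

No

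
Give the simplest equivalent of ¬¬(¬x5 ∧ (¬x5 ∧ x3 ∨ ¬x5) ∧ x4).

¬¬(¬x5 ∧ (¬x5 ∧ x3 ∨ ¬x5) ∧ x4)
= ¬¬(¬x5 ∧ ¬x5 ∧ x4)   — absorption
= ¬x5 ∧ ¬x5 ∧ x4   — double negation
= ¬x5 ∧ x4   — idempotence

¬x5 ∧ x4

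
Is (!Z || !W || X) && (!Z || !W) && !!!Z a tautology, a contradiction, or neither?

(!Z || !W || X) && (!Z || !W) && !!!Z
= (!Z || !W) && !!!Z
= (!Z || !W) && !Z
= !Z
This depends on Z, so it is not a constant.

neither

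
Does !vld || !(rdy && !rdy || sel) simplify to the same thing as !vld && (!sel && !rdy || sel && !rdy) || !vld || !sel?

E1: !vld || !(rdy && !rdy || sel)
    = !vld || !sel   (complement / identity)
E2: !vld && (!sel && !rdy || sel && !rdy) || !vld || !sel
    = !vld && !rdy || !vld || !sel   (distribution)
    = !vld || !sel   (absorption)
Both reduce to !vld || !sel, so they are equivalent.

Yes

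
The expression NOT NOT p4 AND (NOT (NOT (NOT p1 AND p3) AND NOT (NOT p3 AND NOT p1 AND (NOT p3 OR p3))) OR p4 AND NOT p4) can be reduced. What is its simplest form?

p4 AND NOT p1

NOT NOT p4 AND (NOT (NOT (NOT p1 AND p3) AND NOT (NOT p3 AND NOT p1 AND (NOT p3 OR p3))) OR p4 AND NOT p4)
= NOT NOT p4 AND (NOT (NOT (NOT p1 AND p3) AND NOT (NOT p3 AND NOT p1)) OR p4 AND NOT p4)
= NOT NOT p4 AND (NOT p1 AND p3 OR NOT p3 AND NOT p1 OR p4 AND NOT p4)
= NOT NOT p4 AND (NOT p1 OR p4 AND NOT p4)
= NOT NOT p4 AND NOT p1
= p4 AND NOT p1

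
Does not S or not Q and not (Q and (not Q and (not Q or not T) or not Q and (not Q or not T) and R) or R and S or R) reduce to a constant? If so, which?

not S or not Q and not (Q and (not Q and (not Q or not T) or not Q and (not Q or not T) and R) or R and S or R)
= not S or not Q and not (Q and not Q and (not Q or not T) or R and S or R)
= not S or not Q and not (Q and not Q and (not Q or not T) or R)
= not S or not Q and not (Q and not Q or R)
= not S or not Q and not R
This depends on Q, R, S, so it is not a constant.

no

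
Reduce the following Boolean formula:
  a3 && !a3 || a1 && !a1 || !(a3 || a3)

a3 && !a3 || a1 && !a1 || !(a3 || a3)
= a3 && !a3 || !(a3 || a3)   (complement / identity)
= !(a3 || a3)   (complement / identity)
= !a3   (idempotence)

!a3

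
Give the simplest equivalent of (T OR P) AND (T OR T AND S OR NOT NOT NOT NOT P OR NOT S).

(T OR P) AND (T OR T AND S OR NOT NOT NOT NOT P OR NOT S)
= (T OR P) AND (T OR T AND S OR NOT NOT P OR NOT S)   — double negation
= (T OR P) AND (T OR T AND S OR P OR NOT S)   — double negation
= (T OR P) AND (T OR P OR NOT S)   — absorption
= T OR P   — absorption

T OR P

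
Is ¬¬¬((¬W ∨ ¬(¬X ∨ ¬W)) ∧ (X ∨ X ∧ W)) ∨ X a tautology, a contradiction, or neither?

¬¬¬((¬W ∨ ¬(¬X ∨ ¬W)) ∧ (X ∨ X ∧ W)) ∨ X
= ¬¬¬((¬W ∨ X ∧ W) ∧ (X ∨ X ∧ W)) ∨ X   (De Morgan)
= ¬¬¬(¬W ∧ X ∨ X ∧ W) ∨ X   (distribution)
= ¬¬¬X ∨ X   (distribution)
= ¬X ∨ X   (double negation)
= True   (complement)

tautology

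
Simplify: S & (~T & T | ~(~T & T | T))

S & (~T & T | ~(~T & T | T))
= S & (~T & T | ~T)   — complement / identity
= S & ~T   — complement / identity

S & ~T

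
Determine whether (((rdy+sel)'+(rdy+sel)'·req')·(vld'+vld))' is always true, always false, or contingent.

contingent

(((rdy+sel)'+(rdy+sel)'·req')·(vld'+vld))'
= ((rdy+sel)'·(vld'+vld))'   (absorption)
= ((rdy+sel)')'   (complement / identity)
= rdy+sel   (double negation)
This depends on rdy, sel, so it is not a constant.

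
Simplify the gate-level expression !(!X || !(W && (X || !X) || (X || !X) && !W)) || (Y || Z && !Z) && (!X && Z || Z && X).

X || Y && Z

!(!X || !(W && (X || !X) || (X || !X) && !W)) || (Y || Z && !Z) && (!X && Z || Z && X)
= !(!X || !(X || !X)) || (Y || Z && !Z) && (!X && Z || Z && X)   — distribution
= X && (X || !X) || (Y || Z && !Z) && (!X && Z || Z && X)   — De Morgan
= X && (X || !X) || (Y || Z && !Z) && Z   — distribution
= X || (Y || Z && !Z) && Z   — complement / identity
= X || Y && Z   — complement / identity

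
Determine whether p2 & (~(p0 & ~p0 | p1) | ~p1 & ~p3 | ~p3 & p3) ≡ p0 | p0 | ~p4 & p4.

No

E1: p2 & (~(p0 & ~p0 | p1) | ~p1 & ~p3 | ~p3 & p3)
    = p2 & (~(p0 & ~p0 | p1) | ~p1 & ~p3)
    = p2 & (~p1 | ~p1 & ~p3)
    = p2 & ~p1
E2: p0 | p0 | ~p4 & p4
    = p0 | p0
    = p0
These differ: at p0=1, p1=0, p2=0, p3=0, p4=0, E1 = 0 but E2 = 1.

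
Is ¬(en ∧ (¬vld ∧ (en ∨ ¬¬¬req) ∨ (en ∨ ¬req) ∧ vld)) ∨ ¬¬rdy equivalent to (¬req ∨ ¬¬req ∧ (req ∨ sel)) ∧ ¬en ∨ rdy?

Yes

E1: ¬(en ∧ (¬vld ∧ (en ∨ ¬¬¬req) ∨ (en ∨ ¬req) ∧ vld)) ∨ ¬¬rdy
    = ¬(en ∧ (¬vld ∧ (en ∨ ¬req) ∨ (en ∨ ¬req) ∧ vld)) ∨ ¬¬rdy   — double negation
    = ¬(en ∧ (en ∨ ¬req)) ∨ ¬¬rdy   — distribution
    = ¬en ∨ ¬¬rdy   — absorption
    = ¬en ∨ rdy   — double negation
E2: (¬req ∨ ¬¬req ∧ (req ∨ sel)) ∧ ¬en ∨ rdy
    = (¬req ∨ req ∧ (req ∨ sel)) ∧ ¬en ∨ rdy   — double negation
    = (¬req ∨ req) ∧ ¬en ∨ rdy   — absorption
    = ¬en ∨ rdy   — complement / identity
Both reduce to ¬en ∨ rdy, so they are equivalent.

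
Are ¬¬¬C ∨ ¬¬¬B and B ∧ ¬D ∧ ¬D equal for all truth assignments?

No

E1: ¬¬¬C ∨ ¬¬¬B
    = ¬¬¬C ∨ ¬B   [double negation]
    = ¬C ∨ ¬B   [double negation]
E2: B ∧ ¬D ∧ ¬D
    = B ∧ ¬D   [idempotence]
These differ: at B=0, C=0, D=1, E1 = 1 but E2 = 0.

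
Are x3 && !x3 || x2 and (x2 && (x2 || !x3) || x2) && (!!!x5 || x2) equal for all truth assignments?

Yes

E1: x3 && !x3 || x2
    = x2   (complement / identity)
E2: (x2 && (x2 || !x3) || x2) && (!!!x5 || x2)
    = (x2 && (x2 || !x3) || x2) && (!x5 || x2)   (double negation)
    = x2 && (x2 || !x3) && !x5 || x2   (distribution)
    = x2 && !x5 || x2   (absorption)
    = x2   (absorption)
Both reduce to x2, so they are equivalent.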